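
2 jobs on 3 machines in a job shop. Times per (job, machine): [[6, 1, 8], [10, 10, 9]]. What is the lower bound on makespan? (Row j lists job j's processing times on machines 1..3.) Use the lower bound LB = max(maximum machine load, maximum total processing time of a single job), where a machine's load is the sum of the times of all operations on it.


Machine loads:
  Machine 1: 6 + 10 = 16
  Machine 2: 1 + 10 = 11
  Machine 3: 8 + 9 = 17
Max machine load = 17
Job totals:
  Job 1: 15
  Job 2: 29
Max job total = 29
Lower bound = max(17, 29) = 29

29


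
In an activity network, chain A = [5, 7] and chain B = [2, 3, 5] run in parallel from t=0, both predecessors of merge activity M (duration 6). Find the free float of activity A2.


ES(A2) = sum of predecessors on chain A = 5
EF(A2) = ES + duration = 5 + 7 = 12
Successor of A2 is M. ES(M) = max(sum(A), sum(B)) = max(12, 10) = 12
Free float = ES(successor) - EF(current) = 12 - 12 = 0

0


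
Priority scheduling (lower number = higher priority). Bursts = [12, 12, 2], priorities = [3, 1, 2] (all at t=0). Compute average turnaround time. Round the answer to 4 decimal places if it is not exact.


Sort by priority (ascending = highest first):
Order: [(1, 12), (2, 2), (3, 12)]
Completion times:
  Priority 1, burst=12, C=12
  Priority 2, burst=2, C=14
  Priority 3, burst=12, C=26
Average turnaround = 52/3 = 17.3333

17.3333


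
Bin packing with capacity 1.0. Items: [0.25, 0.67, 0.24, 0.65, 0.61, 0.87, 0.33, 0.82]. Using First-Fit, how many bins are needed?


Place items sequentially using First-Fit:
  Item 0.25 -> new Bin 1
  Item 0.67 -> Bin 1 (now 0.92)
  Item 0.24 -> new Bin 2
  Item 0.65 -> Bin 2 (now 0.89)
  Item 0.61 -> new Bin 3
  Item 0.87 -> new Bin 4
  Item 0.33 -> Bin 3 (now 0.94)
  Item 0.82 -> new Bin 5
Total bins used = 5

5


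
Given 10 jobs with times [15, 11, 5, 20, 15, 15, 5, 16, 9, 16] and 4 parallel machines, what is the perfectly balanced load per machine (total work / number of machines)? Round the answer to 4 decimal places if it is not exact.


Total processing time = 15 + 11 + 5 + 20 + 15 + 15 + 5 + 16 + 9 + 16 = 127
Number of machines = 4
Ideal balanced load = 127 / 4 = 31.75

31.75


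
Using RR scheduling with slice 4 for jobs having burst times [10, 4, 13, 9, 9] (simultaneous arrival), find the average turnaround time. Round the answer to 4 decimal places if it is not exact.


Time quantum = 4
Execution trace:
  J1 runs 4 units, time = 4
  J2 runs 4 units, time = 8
  J3 runs 4 units, time = 12
  J4 runs 4 units, time = 16
  J5 runs 4 units, time = 20
  J1 runs 4 units, time = 24
  J3 runs 4 units, time = 28
  J4 runs 4 units, time = 32
  J5 runs 4 units, time = 36
  J1 runs 2 units, time = 38
  J3 runs 4 units, time = 42
  J4 runs 1 units, time = 43
  J5 runs 1 units, time = 44
  J3 runs 1 units, time = 45
Finish times: [38, 8, 45, 43, 44]
Average turnaround = 178/5 = 35.6

35.6


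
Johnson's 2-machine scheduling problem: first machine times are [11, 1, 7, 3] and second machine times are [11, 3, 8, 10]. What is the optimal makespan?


Apply Johnson's rule:
  Group 1 (a <= b): [(2, 1, 3), (4, 3, 10), (3, 7, 8), (1, 11, 11)]
  Group 2 (a > b): []
Optimal job order: [2, 4, 3, 1]
Schedule:
  Job 2: M1 done at 1, M2 done at 4
  Job 4: M1 done at 4, M2 done at 14
  Job 3: M1 done at 11, M2 done at 22
  Job 1: M1 done at 22, M2 done at 33
Makespan = 33

33


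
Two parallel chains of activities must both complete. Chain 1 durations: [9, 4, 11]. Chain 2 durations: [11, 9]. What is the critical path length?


Path A total = 9 + 4 + 11 = 24
Path B total = 11 + 9 = 20
Critical path = longest path = max(24, 20) = 24

24


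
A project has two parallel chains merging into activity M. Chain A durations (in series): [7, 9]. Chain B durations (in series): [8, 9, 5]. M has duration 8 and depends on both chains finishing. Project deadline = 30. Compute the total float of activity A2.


Forward pass: ES(A2) = sum of predecessors on chain A = 7
EF = ES + duration = 7 + 9 = 16
Backward pass: LF(M) = deadline = 30; LS(M) = 30 - 8 = 22
LF(A2) = LS(M) - sum(successors on chain A) = 22 - 0 = 22
LS = LF - duration = 22 - 9 = 13
Total float = LS - ES = 13 - 7 = 6

6


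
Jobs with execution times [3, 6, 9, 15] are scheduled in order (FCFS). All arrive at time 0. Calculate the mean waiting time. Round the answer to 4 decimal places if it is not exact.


FCFS order (as given): [3, 6, 9, 15]
Waiting times:
  Job 1: wait = 0
  Job 2: wait = 3
  Job 3: wait = 9
  Job 4: wait = 18
Sum of waiting times = 30
Average waiting time = 30/4 = 7.5

7.5


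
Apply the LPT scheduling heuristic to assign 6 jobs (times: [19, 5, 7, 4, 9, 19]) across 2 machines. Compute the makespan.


Sort jobs in decreasing order (LPT): [19, 19, 9, 7, 5, 4]
Assign each job to the least loaded machine:
  Machine 1: jobs [19, 9, 4], load = 32
  Machine 2: jobs [19, 7, 5], load = 31
Makespan = max load = 32

32


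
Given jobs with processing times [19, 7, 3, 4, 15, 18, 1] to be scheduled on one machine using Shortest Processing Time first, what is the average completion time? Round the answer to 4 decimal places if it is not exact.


Sort jobs by processing time (SPT order): [1, 3, 4, 7, 15, 18, 19]
Compute completion times sequentially:
  Job 1: processing = 1, completes at 1
  Job 2: processing = 3, completes at 4
  Job 3: processing = 4, completes at 8
  Job 4: processing = 7, completes at 15
  Job 5: processing = 15, completes at 30
  Job 6: processing = 18, completes at 48
  Job 7: processing = 19, completes at 67
Sum of completion times = 173
Average completion time = 173/7 = 24.7143

24.7143


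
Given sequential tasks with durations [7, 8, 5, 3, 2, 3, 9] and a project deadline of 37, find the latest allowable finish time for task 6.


LF(activity 6) = deadline - sum of successor durations
Successors: activities 7 through 7 with durations [9]
Sum of successor durations = 9
LF = 37 - 9 = 28

28


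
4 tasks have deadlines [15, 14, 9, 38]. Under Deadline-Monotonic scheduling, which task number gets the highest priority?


Sort tasks by relative deadline (ascending):
  Task 3: deadline = 9
  Task 2: deadline = 14
  Task 1: deadline = 15
  Task 4: deadline = 38
Priority order (highest first): [3, 2, 1, 4]
Highest priority task = 3

3


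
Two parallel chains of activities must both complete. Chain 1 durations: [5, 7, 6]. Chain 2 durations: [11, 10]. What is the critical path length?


Path A total = 5 + 7 + 6 = 18
Path B total = 11 + 10 = 21
Critical path = longest path = max(18, 21) = 21

21


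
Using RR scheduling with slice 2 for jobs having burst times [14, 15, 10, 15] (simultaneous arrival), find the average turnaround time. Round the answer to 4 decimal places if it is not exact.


Time quantum = 2
Execution trace:
  J1 runs 2 units, time = 2
  J2 runs 2 units, time = 4
  J3 runs 2 units, time = 6
  J4 runs 2 units, time = 8
  J1 runs 2 units, time = 10
  J2 runs 2 units, time = 12
  J3 runs 2 units, time = 14
  J4 runs 2 units, time = 16
  J1 runs 2 units, time = 18
  J2 runs 2 units, time = 20
  J3 runs 2 units, time = 22
  J4 runs 2 units, time = 24
  J1 runs 2 units, time = 26
  J2 runs 2 units, time = 28
  J3 runs 2 units, time = 30
  J4 runs 2 units, time = 32
  J1 runs 2 units, time = 34
  J2 runs 2 units, time = 36
  J3 runs 2 units, time = 38
  J4 runs 2 units, time = 40
  J1 runs 2 units, time = 42
  J2 runs 2 units, time = 44
  J4 runs 2 units, time = 46
  J1 runs 2 units, time = 48
  J2 runs 2 units, time = 50
  J4 runs 2 units, time = 52
  J2 runs 1 units, time = 53
  J4 runs 1 units, time = 54
Finish times: [48, 53, 38, 54]
Average turnaround = 193/4 = 48.25

48.25


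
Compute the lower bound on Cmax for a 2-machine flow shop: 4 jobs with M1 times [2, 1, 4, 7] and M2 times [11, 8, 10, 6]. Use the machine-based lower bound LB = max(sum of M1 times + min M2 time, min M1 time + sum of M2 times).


LB1 = sum(M1 times) + min(M2 times) = 14 + 6 = 20
LB2 = min(M1 times) + sum(M2 times) = 1 + 35 = 36
Lower bound = max(LB1, LB2) = max(20, 36) = 36

36


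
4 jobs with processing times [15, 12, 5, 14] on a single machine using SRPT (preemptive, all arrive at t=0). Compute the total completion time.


Since all jobs arrive at t=0, SRPT equals SPT ordering.
SPT order: [5, 12, 14, 15]
Completion times:
  Job 1: p=5, C=5
  Job 2: p=12, C=17
  Job 3: p=14, C=31
  Job 4: p=15, C=46
Total completion time = 5 + 17 + 31 + 46 = 99

99


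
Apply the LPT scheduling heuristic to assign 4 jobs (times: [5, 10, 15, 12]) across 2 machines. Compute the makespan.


Sort jobs in decreasing order (LPT): [15, 12, 10, 5]
Assign each job to the least loaded machine:
  Machine 1: jobs [15, 5], load = 20
  Machine 2: jobs [12, 10], load = 22
Makespan = max load = 22

22


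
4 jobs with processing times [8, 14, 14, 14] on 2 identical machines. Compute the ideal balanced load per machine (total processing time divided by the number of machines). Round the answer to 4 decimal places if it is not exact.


Total processing time = 8 + 14 + 14 + 14 = 50
Number of machines = 2
Ideal balanced load = 50 / 2 = 25.0

25.0


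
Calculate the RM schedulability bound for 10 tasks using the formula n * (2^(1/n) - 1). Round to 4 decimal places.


Compute 2^(1/10) = 1.0717734625
Subtract 1: 1.0717734625 - 1 = 0.0717734625
Multiply by n: 10 * 0.0717734625 = 0.7177346250
Round to 4 dp: 0.7177

0.7177


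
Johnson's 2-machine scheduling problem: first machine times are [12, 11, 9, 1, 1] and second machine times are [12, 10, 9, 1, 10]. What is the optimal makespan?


Apply Johnson's rule:
  Group 1 (a <= b): [(4, 1, 1), (5, 1, 10), (3, 9, 9), (1, 12, 12)]
  Group 2 (a > b): [(2, 11, 10)]
Optimal job order: [4, 5, 3, 1, 2]
Schedule:
  Job 4: M1 done at 1, M2 done at 2
  Job 5: M1 done at 2, M2 done at 12
  Job 3: M1 done at 11, M2 done at 21
  Job 1: M1 done at 23, M2 done at 35
  Job 2: M1 done at 34, M2 done at 45
Makespan = 45

45


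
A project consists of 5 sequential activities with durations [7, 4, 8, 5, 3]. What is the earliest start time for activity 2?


Activity 2 starts after activities 1 through 1 complete.
Predecessor durations: [7]
ES = 7 = 7

7


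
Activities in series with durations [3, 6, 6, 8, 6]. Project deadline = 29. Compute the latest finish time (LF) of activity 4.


LF(activity 4) = deadline - sum of successor durations
Successors: activities 5 through 5 with durations [6]
Sum of successor durations = 6
LF = 29 - 6 = 23

23


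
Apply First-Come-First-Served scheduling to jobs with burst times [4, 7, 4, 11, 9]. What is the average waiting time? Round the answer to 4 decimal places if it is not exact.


FCFS order (as given): [4, 7, 4, 11, 9]
Waiting times:
  Job 1: wait = 0
  Job 2: wait = 4
  Job 3: wait = 11
  Job 4: wait = 15
  Job 5: wait = 26
Sum of waiting times = 56
Average waiting time = 56/5 = 11.2

11.2


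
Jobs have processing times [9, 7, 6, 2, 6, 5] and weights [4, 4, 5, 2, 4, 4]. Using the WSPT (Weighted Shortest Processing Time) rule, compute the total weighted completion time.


Compute p/w ratios and sort ascending (WSPT): [(2, 2), (6, 5), (5, 4), (6, 4), (7, 4), (9, 4)]
Compute weighted completion times:
  Job (p=2,w=2): C=2, w*C=2*2=4
  Job (p=6,w=5): C=8, w*C=5*8=40
  Job (p=5,w=4): C=13, w*C=4*13=52
  Job (p=6,w=4): C=19, w*C=4*19=76
  Job (p=7,w=4): C=26, w*C=4*26=104
  Job (p=9,w=4): C=35, w*C=4*35=140
Total weighted completion time = 416

416


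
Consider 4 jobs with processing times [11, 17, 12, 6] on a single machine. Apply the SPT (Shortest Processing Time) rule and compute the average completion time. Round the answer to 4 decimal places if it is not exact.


Sort jobs by processing time (SPT order): [6, 11, 12, 17]
Compute completion times sequentially:
  Job 1: processing = 6, completes at 6
  Job 2: processing = 11, completes at 17
  Job 3: processing = 12, completes at 29
  Job 4: processing = 17, completes at 46
Sum of completion times = 98
Average completion time = 98/4 = 24.5

24.5


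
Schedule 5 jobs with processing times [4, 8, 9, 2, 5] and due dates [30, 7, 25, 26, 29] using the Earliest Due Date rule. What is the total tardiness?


Sort by due date (EDD order): [(8, 7), (9, 25), (2, 26), (5, 29), (4, 30)]
Compute completion times and tardiness:
  Job 1: p=8, d=7, C=8, tardiness=max(0,8-7)=1
  Job 2: p=9, d=25, C=17, tardiness=max(0,17-25)=0
  Job 3: p=2, d=26, C=19, tardiness=max(0,19-26)=0
  Job 4: p=5, d=29, C=24, tardiness=max(0,24-29)=0
  Job 5: p=4, d=30, C=28, tardiness=max(0,28-30)=0
Total tardiness = 1

1


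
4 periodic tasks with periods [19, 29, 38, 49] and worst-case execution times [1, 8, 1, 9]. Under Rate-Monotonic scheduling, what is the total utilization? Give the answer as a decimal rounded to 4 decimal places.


Compute individual utilizations (exact fractions):
  Task 1: C/T = 1/19 (approx. 0.0526)
  Task 2: C/T = 8/29 (approx. 0.2759)
  Task 3: C/T = 1/38 (approx. 0.0263)
  Task 4: C/T = 9/49 (approx. 0.1837)
Total utilization U = 1/19 + 8/29 + 1/38 + 9/49 = 29077/53998
Rounded to 4 decimal places: U = 0.5385
RM (Liu & Layland) bound for 4 tasks = 0.756828; compare with U = 29077/53998 (approx. 0.538483)
U <= bound, so schedulable by RM sufficient condition.

0.5385


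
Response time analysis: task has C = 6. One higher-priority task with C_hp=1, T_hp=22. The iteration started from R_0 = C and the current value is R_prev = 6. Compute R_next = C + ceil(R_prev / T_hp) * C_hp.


R_next = C + ceil(R_prev / T_hp) * C_hp
ceil(6 / 22) = ceil(0.2727) = 1
Interference = 1 * 1 = 1
R_next = 6 + 1 = 7

7


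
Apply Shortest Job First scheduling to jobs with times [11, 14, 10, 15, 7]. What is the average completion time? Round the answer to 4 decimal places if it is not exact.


SJF order (ascending): [7, 10, 11, 14, 15]
Completion times:
  Job 1: burst=7, C=7
  Job 2: burst=10, C=17
  Job 3: burst=11, C=28
  Job 4: burst=14, C=42
  Job 5: burst=15, C=57
Average completion = 151/5 = 30.2

30.2


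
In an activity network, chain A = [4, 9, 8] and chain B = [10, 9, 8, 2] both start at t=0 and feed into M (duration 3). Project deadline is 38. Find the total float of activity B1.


Forward pass: ES(B1) = sum of predecessors on chain B = 0
EF = ES + duration = 0 + 10 = 10
Backward pass: LF(M) = deadline = 38; LS(M) = 38 - 3 = 35
LF(B1) = LS(M) - sum(successors on chain B) = 35 - 19 = 16
LS = LF - duration = 16 - 10 = 6
Total float = LS - ES = 6 - 0 = 6

6


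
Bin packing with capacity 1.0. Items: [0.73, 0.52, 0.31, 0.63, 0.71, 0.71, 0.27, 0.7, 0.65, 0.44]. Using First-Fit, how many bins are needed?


Place items sequentially using First-Fit:
  Item 0.73 -> new Bin 1
  Item 0.52 -> new Bin 2
  Item 0.31 -> Bin 2 (now 0.83)
  Item 0.63 -> new Bin 3
  Item 0.71 -> new Bin 4
  Item 0.71 -> new Bin 5
  Item 0.27 -> Bin 1 (now 1.0)
  Item 0.7 -> new Bin 6
  Item 0.65 -> new Bin 7
  Item 0.44 -> new Bin 8
Total bins used = 8

8


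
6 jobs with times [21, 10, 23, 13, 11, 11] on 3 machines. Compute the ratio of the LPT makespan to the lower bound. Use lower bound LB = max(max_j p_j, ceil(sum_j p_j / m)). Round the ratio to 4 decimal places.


LPT order: [23, 21, 13, 11, 11, 10]
Machine loads after assignment: [33, 32, 24]
LPT makespan = 33
Lower bound = max(max_job, ceil(total/3)) = max(23, 30) = 30
Ratio = 33 / 30 = 1.1

1.1


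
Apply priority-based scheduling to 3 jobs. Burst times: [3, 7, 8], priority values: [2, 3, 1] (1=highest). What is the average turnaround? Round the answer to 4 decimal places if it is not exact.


Sort by priority (ascending = highest first):
Order: [(1, 8), (2, 3), (3, 7)]
Completion times:
  Priority 1, burst=8, C=8
  Priority 2, burst=3, C=11
  Priority 3, burst=7, C=18
Average turnaround = 37/3 = 12.3333

12.3333


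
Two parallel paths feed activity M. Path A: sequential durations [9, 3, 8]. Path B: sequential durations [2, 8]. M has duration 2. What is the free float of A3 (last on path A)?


ES(A3) = sum of predecessors on chain A = 12
EF(A3) = ES + duration = 12 + 8 = 20
Successor of A3 is M. ES(M) = max(sum(A), sum(B)) = max(20, 10) = 20
Free float = ES(successor) - EF(current) = 20 - 20 = 0

0


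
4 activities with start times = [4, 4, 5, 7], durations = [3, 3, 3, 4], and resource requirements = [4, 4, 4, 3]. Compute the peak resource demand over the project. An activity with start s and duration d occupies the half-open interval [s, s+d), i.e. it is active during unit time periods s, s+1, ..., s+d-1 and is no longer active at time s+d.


Each activity i is active on [start_i, start_i + duration_i).
Compute total resource usage per time slot:
  t=0: active resources = [], total = 0
  t=1: active resources = [], total = 0
  t=2: active resources = [], total = 0
  t=3: active resources = [], total = 0
  t=4: active resources = [4, 4], total = 8
  t=5: active resources = [4, 4, 4], total = 12
  t=6: active resources = [4, 4, 4], total = 12
  t=7: active resources = [4, 3], total = 7
  t=8: active resources = [3], total = 3
  t=9: active resources = [3], total = 3
  t=10: active resources = [3], total = 3
Peak resource demand = 12

12


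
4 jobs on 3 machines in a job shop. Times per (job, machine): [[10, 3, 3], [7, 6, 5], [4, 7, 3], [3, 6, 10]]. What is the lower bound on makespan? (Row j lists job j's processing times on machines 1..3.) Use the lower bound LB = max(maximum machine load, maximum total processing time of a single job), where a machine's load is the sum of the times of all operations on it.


Machine loads:
  Machine 1: 10 + 7 + 4 + 3 = 24
  Machine 2: 3 + 6 + 7 + 6 = 22
  Machine 3: 3 + 5 + 3 + 10 = 21
Max machine load = 24
Job totals:
  Job 1: 16
  Job 2: 18
  Job 3: 14
  Job 4: 19
Max job total = 19
Lower bound = max(24, 19) = 24

24


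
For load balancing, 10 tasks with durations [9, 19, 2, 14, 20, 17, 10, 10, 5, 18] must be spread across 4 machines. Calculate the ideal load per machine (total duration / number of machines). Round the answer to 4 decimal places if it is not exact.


Total processing time = 9 + 19 + 2 + 14 + 20 + 17 + 10 + 10 + 5 + 18 = 124
Number of machines = 4
Ideal balanced load = 124 / 4 = 31.0

31.0


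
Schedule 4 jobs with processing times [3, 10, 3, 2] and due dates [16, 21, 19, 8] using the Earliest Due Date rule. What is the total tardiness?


Sort by due date (EDD order): [(2, 8), (3, 16), (3, 19), (10, 21)]
Compute completion times and tardiness:
  Job 1: p=2, d=8, C=2, tardiness=max(0,2-8)=0
  Job 2: p=3, d=16, C=5, tardiness=max(0,5-16)=0
  Job 3: p=3, d=19, C=8, tardiness=max(0,8-19)=0
  Job 4: p=10, d=21, C=18, tardiness=max(0,18-21)=0
Total tardiness = 0

0


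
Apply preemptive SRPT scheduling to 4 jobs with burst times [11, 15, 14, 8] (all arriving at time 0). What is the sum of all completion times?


Since all jobs arrive at t=0, SRPT equals SPT ordering.
SPT order: [8, 11, 14, 15]
Completion times:
  Job 1: p=8, C=8
  Job 2: p=11, C=19
  Job 3: p=14, C=33
  Job 4: p=15, C=48
Total completion time = 8 + 19 + 33 + 48 = 108

108


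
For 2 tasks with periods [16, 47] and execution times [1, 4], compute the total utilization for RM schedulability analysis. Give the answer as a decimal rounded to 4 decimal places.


Compute individual utilizations (exact fractions):
  Task 1: C/T = 1/16 (approx. 0.0625)
  Task 2: C/T = 4/47 (approx. 0.0851)
Total utilization U = 1/16 + 4/47 = 111/752
Rounded to 4 decimal places: U = 0.1476
RM (Liu & Layland) bound for 2 tasks = 0.828427; compare with U = 111/752 (approx. 0.147606)
U <= bound, so schedulable by RM sufficient condition.

0.1476


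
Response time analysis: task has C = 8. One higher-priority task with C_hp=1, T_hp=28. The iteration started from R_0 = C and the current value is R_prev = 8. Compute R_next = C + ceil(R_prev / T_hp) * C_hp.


R_next = C + ceil(R_prev / T_hp) * C_hp
ceil(8 / 28) = ceil(0.2857) = 1
Interference = 1 * 1 = 1
R_next = 8 + 1 = 9

9


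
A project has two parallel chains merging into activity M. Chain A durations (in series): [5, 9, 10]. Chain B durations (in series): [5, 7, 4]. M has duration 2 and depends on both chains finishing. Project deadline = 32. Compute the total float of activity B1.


Forward pass: ES(B1) = sum of predecessors on chain B = 0
EF = ES + duration = 0 + 5 = 5
Backward pass: LF(M) = deadline = 32; LS(M) = 32 - 2 = 30
LF(B1) = LS(M) - sum(successors on chain B) = 30 - 11 = 19
LS = LF - duration = 19 - 5 = 14
Total float = LS - ES = 14 - 0 = 14

14


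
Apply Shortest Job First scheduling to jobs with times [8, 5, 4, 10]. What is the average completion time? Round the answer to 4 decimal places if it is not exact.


SJF order (ascending): [4, 5, 8, 10]
Completion times:
  Job 1: burst=4, C=4
  Job 2: burst=5, C=9
  Job 3: burst=8, C=17
  Job 4: burst=10, C=27
Average completion = 57/4 = 14.25

14.25


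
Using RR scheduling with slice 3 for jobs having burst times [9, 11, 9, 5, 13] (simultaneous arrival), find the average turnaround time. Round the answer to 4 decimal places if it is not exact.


Time quantum = 3
Execution trace:
  J1 runs 3 units, time = 3
  J2 runs 3 units, time = 6
  J3 runs 3 units, time = 9
  J4 runs 3 units, time = 12
  J5 runs 3 units, time = 15
  J1 runs 3 units, time = 18
  J2 runs 3 units, time = 21
  J3 runs 3 units, time = 24
  J4 runs 2 units, time = 26
  J5 runs 3 units, time = 29
  J1 runs 3 units, time = 32
  J2 runs 3 units, time = 35
  J3 runs 3 units, time = 38
  J5 runs 3 units, time = 41
  J2 runs 2 units, time = 43
  J5 runs 3 units, time = 46
  J5 runs 1 units, time = 47
Finish times: [32, 43, 38, 26, 47]
Average turnaround = 186/5 = 37.2

37.2


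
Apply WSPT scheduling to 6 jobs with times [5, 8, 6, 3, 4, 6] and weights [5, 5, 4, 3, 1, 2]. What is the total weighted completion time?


Compute p/w ratios and sort ascending (WSPT): [(5, 5), (3, 3), (6, 4), (8, 5), (6, 2), (4, 1)]
Compute weighted completion times:
  Job (p=5,w=5): C=5, w*C=5*5=25
  Job (p=3,w=3): C=8, w*C=3*8=24
  Job (p=6,w=4): C=14, w*C=4*14=56
  Job (p=8,w=5): C=22, w*C=5*22=110
  Job (p=6,w=2): C=28, w*C=2*28=56
  Job (p=4,w=1): C=32, w*C=1*32=32
Total weighted completion time = 303

303


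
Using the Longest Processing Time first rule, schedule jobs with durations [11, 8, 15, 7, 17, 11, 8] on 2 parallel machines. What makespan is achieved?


Sort jobs in decreasing order (LPT): [17, 15, 11, 11, 8, 8, 7]
Assign each job to the least loaded machine:
  Machine 1: jobs [17, 11, 8], load = 36
  Machine 2: jobs [15, 11, 8, 7], load = 41
Makespan = max load = 41

41


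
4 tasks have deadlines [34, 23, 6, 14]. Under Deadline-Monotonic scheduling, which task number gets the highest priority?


Sort tasks by relative deadline (ascending):
  Task 3: deadline = 6
  Task 4: deadline = 14
  Task 2: deadline = 23
  Task 1: deadline = 34
Priority order (highest first): [3, 4, 2, 1]
Highest priority task = 3

3


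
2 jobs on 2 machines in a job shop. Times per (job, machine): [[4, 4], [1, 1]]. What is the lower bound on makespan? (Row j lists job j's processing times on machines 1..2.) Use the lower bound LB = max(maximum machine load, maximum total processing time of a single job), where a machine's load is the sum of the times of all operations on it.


Machine loads:
  Machine 1: 4 + 1 = 5
  Machine 2: 4 + 1 = 5
Max machine load = 5
Job totals:
  Job 1: 8
  Job 2: 2
Max job total = 8
Lower bound = max(5, 8) = 8

8


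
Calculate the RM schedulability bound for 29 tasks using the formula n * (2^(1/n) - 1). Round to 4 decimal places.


Compute 2^(1/29) = 1.0241895602
Subtract 1: 1.0241895602 - 1 = 0.0241895602
Multiply by n: 29 * 0.0241895602 = 0.7014972458
Round to 4 dp: 0.7015

0.7015


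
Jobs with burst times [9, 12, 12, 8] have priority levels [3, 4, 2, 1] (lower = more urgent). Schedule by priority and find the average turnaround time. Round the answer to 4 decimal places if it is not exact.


Sort by priority (ascending = highest first):
Order: [(1, 8), (2, 12), (3, 9), (4, 12)]
Completion times:
  Priority 1, burst=8, C=8
  Priority 2, burst=12, C=20
  Priority 3, burst=9, C=29
  Priority 4, burst=12, C=41
Average turnaround = 98/4 = 24.5

24.5


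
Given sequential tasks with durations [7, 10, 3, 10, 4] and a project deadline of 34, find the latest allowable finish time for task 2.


LF(activity 2) = deadline - sum of successor durations
Successors: activities 3 through 5 with durations [3, 10, 4]
Sum of successor durations = 17
LF = 34 - 17 = 17

17


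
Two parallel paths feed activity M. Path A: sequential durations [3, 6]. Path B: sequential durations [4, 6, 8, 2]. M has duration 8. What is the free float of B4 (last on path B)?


ES(B4) = sum of predecessors on chain B = 18
EF(B4) = ES + duration = 18 + 2 = 20
Successor of B4 is M. ES(M) = max(sum(A), sum(B)) = max(9, 20) = 20
Free float = ES(successor) - EF(current) = 20 - 20 = 0

0


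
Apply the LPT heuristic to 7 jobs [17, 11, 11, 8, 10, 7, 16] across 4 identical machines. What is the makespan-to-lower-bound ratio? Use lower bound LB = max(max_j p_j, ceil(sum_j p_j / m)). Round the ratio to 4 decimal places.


LPT order: [17, 16, 11, 11, 10, 8, 7]
Machine loads after assignment: [17, 23, 21, 19]
LPT makespan = 23
Lower bound = max(max_job, ceil(total/4)) = max(17, 20) = 20
Ratio = 23 / 20 = 1.15

1.15


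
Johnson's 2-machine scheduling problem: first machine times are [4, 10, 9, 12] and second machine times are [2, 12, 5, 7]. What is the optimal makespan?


Apply Johnson's rule:
  Group 1 (a <= b): [(2, 10, 12)]
  Group 2 (a > b): [(4, 12, 7), (3, 9, 5), (1, 4, 2)]
Optimal job order: [2, 4, 3, 1]
Schedule:
  Job 2: M1 done at 10, M2 done at 22
  Job 4: M1 done at 22, M2 done at 29
  Job 3: M1 done at 31, M2 done at 36
  Job 1: M1 done at 35, M2 done at 38
Makespan = 38

38


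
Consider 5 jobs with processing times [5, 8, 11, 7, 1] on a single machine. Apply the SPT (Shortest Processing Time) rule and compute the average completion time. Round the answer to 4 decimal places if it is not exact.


Sort jobs by processing time (SPT order): [1, 5, 7, 8, 11]
Compute completion times sequentially:
  Job 1: processing = 1, completes at 1
  Job 2: processing = 5, completes at 6
  Job 3: processing = 7, completes at 13
  Job 4: processing = 8, completes at 21
  Job 5: processing = 11, completes at 32
Sum of completion times = 73
Average completion time = 73/5 = 14.6

14.6


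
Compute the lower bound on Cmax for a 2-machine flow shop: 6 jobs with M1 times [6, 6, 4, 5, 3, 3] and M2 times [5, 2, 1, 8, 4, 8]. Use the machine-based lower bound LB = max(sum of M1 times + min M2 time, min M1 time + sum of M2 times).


LB1 = sum(M1 times) + min(M2 times) = 27 + 1 = 28
LB2 = min(M1 times) + sum(M2 times) = 3 + 28 = 31
Lower bound = max(LB1, LB2) = max(28, 31) = 31

31


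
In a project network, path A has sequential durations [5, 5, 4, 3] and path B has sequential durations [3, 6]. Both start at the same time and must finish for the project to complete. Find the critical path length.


Path A total = 5 + 5 + 4 + 3 = 17
Path B total = 3 + 6 = 9
Critical path = longest path = max(17, 9) = 17

17


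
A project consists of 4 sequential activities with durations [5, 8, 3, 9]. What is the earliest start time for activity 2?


Activity 2 starts after activities 1 through 1 complete.
Predecessor durations: [5]
ES = 5 = 5

5


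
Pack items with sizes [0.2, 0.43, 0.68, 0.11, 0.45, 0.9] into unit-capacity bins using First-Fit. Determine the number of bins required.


Place items sequentially using First-Fit:
  Item 0.2 -> new Bin 1
  Item 0.43 -> Bin 1 (now 0.63)
  Item 0.68 -> new Bin 2
  Item 0.11 -> Bin 1 (now 0.74)
  Item 0.45 -> new Bin 3
  Item 0.9 -> new Bin 4
Total bins used = 4

4


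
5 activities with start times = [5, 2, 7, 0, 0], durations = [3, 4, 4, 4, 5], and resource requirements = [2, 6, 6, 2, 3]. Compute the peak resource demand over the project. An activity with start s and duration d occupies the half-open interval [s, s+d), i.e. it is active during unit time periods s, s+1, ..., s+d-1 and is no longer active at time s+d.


Each activity i is active on [start_i, start_i + duration_i).
Compute total resource usage per time slot:
  t=0: active resources = [2, 3], total = 5
  t=1: active resources = [2, 3], total = 5
  t=2: active resources = [6, 2, 3], total = 11
  t=3: active resources = [6, 2, 3], total = 11
  t=4: active resources = [6, 3], total = 9
  t=5: active resources = [2, 6], total = 8
  t=6: active resources = [2], total = 2
  t=7: active resources = [2, 6], total = 8
  t=8: active resources = [6], total = 6
  t=9: active resources = [6], total = 6
  t=10: active resources = [6], total = 6
Peak resource demand = 11

11


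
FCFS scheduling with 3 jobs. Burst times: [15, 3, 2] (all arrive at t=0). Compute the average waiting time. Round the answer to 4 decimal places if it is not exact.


FCFS order (as given): [15, 3, 2]
Waiting times:
  Job 1: wait = 0
  Job 2: wait = 15
  Job 3: wait = 18
Sum of waiting times = 33
Average waiting time = 33/3 = 11.0

11.0


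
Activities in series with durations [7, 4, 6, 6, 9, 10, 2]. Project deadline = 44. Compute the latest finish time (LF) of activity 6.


LF(activity 6) = deadline - sum of successor durations
Successors: activities 7 through 7 with durations [2]
Sum of successor durations = 2
LF = 44 - 2 = 42

42


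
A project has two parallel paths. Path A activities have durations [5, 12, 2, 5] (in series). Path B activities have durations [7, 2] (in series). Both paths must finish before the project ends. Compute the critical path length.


Path A total = 5 + 12 + 2 + 5 = 24
Path B total = 7 + 2 = 9
Critical path = longest path = max(24, 9) = 24

24


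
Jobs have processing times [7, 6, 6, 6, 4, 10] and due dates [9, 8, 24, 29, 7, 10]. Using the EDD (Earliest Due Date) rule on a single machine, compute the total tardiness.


Sort by due date (EDD order): [(4, 7), (6, 8), (7, 9), (10, 10), (6, 24), (6, 29)]
Compute completion times and tardiness:
  Job 1: p=4, d=7, C=4, tardiness=max(0,4-7)=0
  Job 2: p=6, d=8, C=10, tardiness=max(0,10-8)=2
  Job 3: p=7, d=9, C=17, tardiness=max(0,17-9)=8
  Job 4: p=10, d=10, C=27, tardiness=max(0,27-10)=17
  Job 5: p=6, d=24, C=33, tardiness=max(0,33-24)=9
  Job 6: p=6, d=29, C=39, tardiness=max(0,39-29)=10
Total tardiness = 46

46


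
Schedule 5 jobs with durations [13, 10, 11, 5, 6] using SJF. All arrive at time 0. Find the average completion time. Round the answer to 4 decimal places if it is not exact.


SJF order (ascending): [5, 6, 10, 11, 13]
Completion times:
  Job 1: burst=5, C=5
  Job 2: burst=6, C=11
  Job 3: burst=10, C=21
  Job 4: burst=11, C=32
  Job 5: burst=13, C=45
Average completion = 114/5 = 22.8

22.8


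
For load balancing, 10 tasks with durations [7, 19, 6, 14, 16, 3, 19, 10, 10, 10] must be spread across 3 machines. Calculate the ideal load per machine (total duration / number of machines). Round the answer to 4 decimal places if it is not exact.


Total processing time = 7 + 19 + 6 + 14 + 16 + 3 + 19 + 10 + 10 + 10 = 114
Number of machines = 3
Ideal balanced load = 114 / 3 = 38.0

38.0


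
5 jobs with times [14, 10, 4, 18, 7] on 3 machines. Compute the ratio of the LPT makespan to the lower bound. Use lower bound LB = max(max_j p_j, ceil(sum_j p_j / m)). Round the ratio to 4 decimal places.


LPT order: [18, 14, 10, 7, 4]
Machine loads after assignment: [18, 18, 17]
LPT makespan = 18
Lower bound = max(max_job, ceil(total/3)) = max(18, 18) = 18
Ratio = 18 / 18 = 1.0

1.0


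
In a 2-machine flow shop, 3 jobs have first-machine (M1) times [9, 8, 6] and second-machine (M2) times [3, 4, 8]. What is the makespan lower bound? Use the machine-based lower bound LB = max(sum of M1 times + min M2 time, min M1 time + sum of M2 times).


LB1 = sum(M1 times) + min(M2 times) = 23 + 3 = 26
LB2 = min(M1 times) + sum(M2 times) = 6 + 15 = 21
Lower bound = max(LB1, LB2) = max(26, 21) = 26

26


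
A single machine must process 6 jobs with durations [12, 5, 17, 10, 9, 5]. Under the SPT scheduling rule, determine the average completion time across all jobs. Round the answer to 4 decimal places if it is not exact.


Sort jobs by processing time (SPT order): [5, 5, 9, 10, 12, 17]
Compute completion times sequentially:
  Job 1: processing = 5, completes at 5
  Job 2: processing = 5, completes at 10
  Job 3: processing = 9, completes at 19
  Job 4: processing = 10, completes at 29
  Job 5: processing = 12, completes at 41
  Job 6: processing = 17, completes at 58
Sum of completion times = 162
Average completion time = 162/6 = 27.0

27.0


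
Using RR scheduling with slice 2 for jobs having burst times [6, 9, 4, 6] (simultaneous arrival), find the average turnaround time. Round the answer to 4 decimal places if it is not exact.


Time quantum = 2
Execution trace:
  J1 runs 2 units, time = 2
  J2 runs 2 units, time = 4
  J3 runs 2 units, time = 6
  J4 runs 2 units, time = 8
  J1 runs 2 units, time = 10
  J2 runs 2 units, time = 12
  J3 runs 2 units, time = 14
  J4 runs 2 units, time = 16
  J1 runs 2 units, time = 18
  J2 runs 2 units, time = 20
  J4 runs 2 units, time = 22
  J2 runs 2 units, time = 24
  J2 runs 1 units, time = 25
Finish times: [18, 25, 14, 22]
Average turnaround = 79/4 = 19.75

19.75


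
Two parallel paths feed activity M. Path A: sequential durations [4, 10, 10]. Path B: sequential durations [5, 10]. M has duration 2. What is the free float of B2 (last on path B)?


ES(B2) = sum of predecessors on chain B = 5
EF(B2) = ES + duration = 5 + 10 = 15
Successor of B2 is M. ES(M) = max(sum(A), sum(B)) = max(24, 15) = 24
Free float = ES(successor) - EF(current) = 24 - 15 = 9

9


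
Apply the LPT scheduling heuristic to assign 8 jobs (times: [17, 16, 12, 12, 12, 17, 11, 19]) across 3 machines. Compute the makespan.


Sort jobs in decreasing order (LPT): [19, 17, 17, 16, 12, 12, 12, 11]
Assign each job to the least loaded machine:
  Machine 1: jobs [19, 12, 11], load = 42
  Machine 2: jobs [17, 16], load = 33
  Machine 3: jobs [17, 12, 12], load = 41
Makespan = max load = 42

42


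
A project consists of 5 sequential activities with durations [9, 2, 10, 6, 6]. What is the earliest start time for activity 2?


Activity 2 starts after activities 1 through 1 complete.
Predecessor durations: [9]
ES = 9 = 9

9


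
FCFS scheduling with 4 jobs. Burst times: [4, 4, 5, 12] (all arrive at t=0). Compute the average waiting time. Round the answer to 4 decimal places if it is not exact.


FCFS order (as given): [4, 4, 5, 12]
Waiting times:
  Job 1: wait = 0
  Job 2: wait = 4
  Job 3: wait = 8
  Job 4: wait = 13
Sum of waiting times = 25
Average waiting time = 25/4 = 6.25

6.25


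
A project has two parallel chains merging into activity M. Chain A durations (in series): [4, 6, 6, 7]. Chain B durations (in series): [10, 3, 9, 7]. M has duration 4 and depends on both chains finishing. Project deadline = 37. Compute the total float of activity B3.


Forward pass: ES(B3) = sum of predecessors on chain B = 13
EF = ES + duration = 13 + 9 = 22
Backward pass: LF(M) = deadline = 37; LS(M) = 37 - 4 = 33
LF(B3) = LS(M) - sum(successors on chain B) = 33 - 7 = 26
LS = LF - duration = 26 - 9 = 17
Total float = LS - ES = 17 - 13 = 4

4


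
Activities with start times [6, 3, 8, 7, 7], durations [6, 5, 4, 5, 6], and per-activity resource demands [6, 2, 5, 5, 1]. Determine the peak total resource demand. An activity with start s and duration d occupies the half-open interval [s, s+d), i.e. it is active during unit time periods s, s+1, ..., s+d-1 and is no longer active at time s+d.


Each activity i is active on [start_i, start_i + duration_i).
Compute total resource usage per time slot:
  t=0: active resources = [], total = 0
  t=1: active resources = [], total = 0
  t=2: active resources = [], total = 0
  t=3: active resources = [2], total = 2
  t=4: active resources = [2], total = 2
  t=5: active resources = [2], total = 2
  t=6: active resources = [6, 2], total = 8
  t=7: active resources = [6, 2, 5, 1], total = 14
  t=8: active resources = [6, 5, 5, 1], total = 17
  t=9: active resources = [6, 5, 5, 1], total = 17
  t=10: active resources = [6, 5, 5, 1], total = 17
  t=11: active resources = [6, 5, 5, 1], total = 17
  t=12: active resources = [1], total = 1
Peak resource demand = 17

17


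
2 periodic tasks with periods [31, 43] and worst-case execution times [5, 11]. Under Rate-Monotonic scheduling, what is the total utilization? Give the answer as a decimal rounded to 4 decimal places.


Compute individual utilizations (exact fractions):
  Task 1: C/T = 5/31 (approx. 0.1613)
  Task 2: C/T = 11/43 (approx. 0.2558)
Total utilization U = 5/31 + 11/43 = 556/1333
Rounded to 4 decimal places: U = 0.4171
RM (Liu & Layland) bound for 2 tasks = 0.828427; compare with U = 556/1333 (approx. 0.417104)
U <= bound, so schedulable by RM sufficient condition.

0.4171


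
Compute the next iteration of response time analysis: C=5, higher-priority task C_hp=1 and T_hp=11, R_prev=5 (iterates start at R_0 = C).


R_next = C + ceil(R_prev / T_hp) * C_hp
ceil(5 / 11) = ceil(0.4545) = 1
Interference = 1 * 1 = 1
R_next = 5 + 1 = 6

6


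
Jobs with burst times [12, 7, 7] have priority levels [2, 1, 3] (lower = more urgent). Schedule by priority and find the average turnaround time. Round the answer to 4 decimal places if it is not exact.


Sort by priority (ascending = highest first):
Order: [(1, 7), (2, 12), (3, 7)]
Completion times:
  Priority 1, burst=7, C=7
  Priority 2, burst=12, C=19
  Priority 3, burst=7, C=26
Average turnaround = 52/3 = 17.3333

17.3333


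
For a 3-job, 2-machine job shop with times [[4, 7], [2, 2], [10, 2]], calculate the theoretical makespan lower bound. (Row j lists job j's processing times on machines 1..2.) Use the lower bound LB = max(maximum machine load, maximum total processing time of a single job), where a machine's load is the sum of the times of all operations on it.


Machine loads:
  Machine 1: 4 + 2 + 10 = 16
  Machine 2: 7 + 2 + 2 = 11
Max machine load = 16
Job totals:
  Job 1: 11
  Job 2: 4
  Job 3: 12
Max job total = 12
Lower bound = max(16, 12) = 16

16


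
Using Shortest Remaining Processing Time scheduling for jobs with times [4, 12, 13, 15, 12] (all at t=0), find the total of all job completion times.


Since all jobs arrive at t=0, SRPT equals SPT ordering.
SPT order: [4, 12, 12, 13, 15]
Completion times:
  Job 1: p=4, C=4
  Job 2: p=12, C=16
  Job 3: p=12, C=28
  Job 4: p=13, C=41
  Job 5: p=15, C=56
Total completion time = 4 + 16 + 28 + 41 + 56 = 145

145


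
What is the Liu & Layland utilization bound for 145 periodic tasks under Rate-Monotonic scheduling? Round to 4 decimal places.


Compute 2^(1/145) = 1.0047917694
Subtract 1: 1.0047917694 - 1 = 0.0047917694
Multiply by n: 145 * 0.0047917694 = 0.6948065630
Round to 4 dp: 0.6948

0.6948


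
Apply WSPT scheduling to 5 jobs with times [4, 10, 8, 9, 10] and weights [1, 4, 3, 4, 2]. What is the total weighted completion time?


Compute p/w ratios and sort ascending (WSPT): [(9, 4), (10, 4), (8, 3), (4, 1), (10, 2)]
Compute weighted completion times:
  Job (p=9,w=4): C=9, w*C=4*9=36
  Job (p=10,w=4): C=19, w*C=4*19=76
  Job (p=8,w=3): C=27, w*C=3*27=81
  Job (p=4,w=1): C=31, w*C=1*31=31
  Job (p=10,w=2): C=41, w*C=2*41=82
Total weighted completion time = 306

306


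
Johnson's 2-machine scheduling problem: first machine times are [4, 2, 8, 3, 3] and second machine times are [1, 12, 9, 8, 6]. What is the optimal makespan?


Apply Johnson's rule:
  Group 1 (a <= b): [(2, 2, 12), (4, 3, 8), (5, 3, 6), (3, 8, 9)]
  Group 2 (a > b): [(1, 4, 1)]
Optimal job order: [2, 4, 5, 3, 1]
Schedule:
  Job 2: M1 done at 2, M2 done at 14
  Job 4: M1 done at 5, M2 done at 22
  Job 5: M1 done at 8, M2 done at 28
  Job 3: M1 done at 16, M2 done at 37
  Job 1: M1 done at 20, M2 done at 38
Makespan = 38

38


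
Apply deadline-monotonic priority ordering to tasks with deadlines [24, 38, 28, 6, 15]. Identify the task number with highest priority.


Sort tasks by relative deadline (ascending):
  Task 4: deadline = 6
  Task 5: deadline = 15
  Task 1: deadline = 24
  Task 3: deadline = 28
  Task 2: deadline = 38
Priority order (highest first): [4, 5, 1, 3, 2]
Highest priority task = 4

4
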